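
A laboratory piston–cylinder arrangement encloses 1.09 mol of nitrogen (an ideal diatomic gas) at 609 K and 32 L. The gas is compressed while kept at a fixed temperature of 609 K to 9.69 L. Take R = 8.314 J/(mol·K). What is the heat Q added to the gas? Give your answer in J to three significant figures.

Q ≈ -6590 J

Isothermal ⇒ ΔU = 0, so Q = W = nRT ln(V₂/V₁).
Q = (1.09)(8.314)(609) ln(9.69/32) = 5519 × -1.195 = -6593 J.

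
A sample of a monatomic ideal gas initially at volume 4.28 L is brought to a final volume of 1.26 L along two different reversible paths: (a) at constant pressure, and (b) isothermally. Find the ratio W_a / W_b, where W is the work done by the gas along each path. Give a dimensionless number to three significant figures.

Path (a) isobaric: W = P₁(V₂ − V₁) → W_a/(P₁V₁) = -0.7056.
Path (b) isothermal: W = P₁V₁ ln(V₂/V₁) → W_b/(P₁V₁) = -1.223.
W_a / W_b = -0.7056 / -1.223 = 0.577.

W_a / W_b ≈ 0.577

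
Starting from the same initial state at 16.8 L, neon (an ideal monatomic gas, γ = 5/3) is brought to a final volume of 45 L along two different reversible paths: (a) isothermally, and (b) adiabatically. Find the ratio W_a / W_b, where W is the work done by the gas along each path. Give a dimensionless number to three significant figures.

Path (a) isothermal: W = P₁V₁ ln(V₂/V₁) → W_a/(P₁V₁) = 0.9853.
Path (b) adiabatic: W = P₁V₁(1 − (V₁/V₂)^(γ−1))/(γ−1) → W_b/(P₁V₁) = 0.7223.
W_a / W_b = 0.9853 / 0.7223 = 1.364.

W_a / W_b ≈ 1.36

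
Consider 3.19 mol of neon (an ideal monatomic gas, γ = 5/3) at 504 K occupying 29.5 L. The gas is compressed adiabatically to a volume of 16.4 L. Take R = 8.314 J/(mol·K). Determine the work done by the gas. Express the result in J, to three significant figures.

Adiabatic: TV^(γ−1) = const with γ = 5/3.
T₂ = T₁ (V₁/V₂)^(γ−1) = 504 × (29.5/16.4)^0.667 = 504 × 1.479 = 745.4 K.
W_by = nCᵥ(T₁ − T₂) = (3.19)(12.47)(504 − 745.4) = -9605 J.

W ≈ -9610 J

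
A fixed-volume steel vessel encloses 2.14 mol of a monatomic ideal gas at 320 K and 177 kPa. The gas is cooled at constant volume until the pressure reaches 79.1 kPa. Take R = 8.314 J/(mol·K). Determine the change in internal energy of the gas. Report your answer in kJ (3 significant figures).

ΔU ≈ -4.72 kJ

Constant volume ⇒ W = 0, so Q = ΔU = nCᵥΔT with Cᵥ = 3R/2 = 12.47 J/(mol·K).
At constant V, T₂/T₁ = P₂/P₁ ⇒ ΔT = T₁(P₂/P₁ − 1) = 320·(79.1/177 − 1) = -177 K.
ΔU = (2.14)(12.47)(-177) = -4724 J.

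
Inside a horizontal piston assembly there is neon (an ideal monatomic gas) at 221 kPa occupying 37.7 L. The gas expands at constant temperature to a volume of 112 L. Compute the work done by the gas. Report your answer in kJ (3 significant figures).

W ≈ 9.07 kJ

Isothermal: W = nRT ln(V₂/V₁) = P₁V₁ ln(V₂/V₁).
P₁V₁ = (221 kPa)(37.7 L) = 8332 J.
W = 8332 × ln(112/37.7) = 8332 × 1.089
W_by_gas = 9072 J.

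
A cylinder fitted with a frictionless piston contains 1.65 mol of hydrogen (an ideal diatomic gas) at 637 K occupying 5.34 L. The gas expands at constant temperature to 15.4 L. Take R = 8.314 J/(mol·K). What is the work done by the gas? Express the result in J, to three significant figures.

W ≈ 9260 J

Isothermal: W = nRT ln(V₂/V₁).
W = (1.65)(8.314)(637) × ln(15.4/5.34)
  = 8738 × 1.059
W_by_gas = 9255 J.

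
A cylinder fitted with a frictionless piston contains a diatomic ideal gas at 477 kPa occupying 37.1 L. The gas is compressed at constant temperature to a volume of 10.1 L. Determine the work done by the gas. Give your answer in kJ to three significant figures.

Isothermal: W = nRT ln(V₂/V₁) = P₁V₁ ln(V₂/V₁).
P₁V₁ = (477 kPa)(37.1 L) = 17697 J.
W = 17697 × ln(10.1/37.1) = 17697 × -1.301
W_by_gas = -23025 J.

W ≈ -23.0 kJ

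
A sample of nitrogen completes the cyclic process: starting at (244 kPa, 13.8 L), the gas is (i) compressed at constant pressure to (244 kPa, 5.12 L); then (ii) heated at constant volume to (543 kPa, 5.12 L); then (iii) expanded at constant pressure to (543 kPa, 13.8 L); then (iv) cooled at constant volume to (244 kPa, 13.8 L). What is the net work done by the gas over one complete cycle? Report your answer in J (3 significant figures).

W_net ≈ 2600 J

Constant-volume legs do no work.
W(i) = (244)(5.12 − 13.8) = -2118 J; W(iii) = (543)(13.8 − 5.12) = 4713 J.
W_net = -2118 + 4713 = 2595 J (the clockwise enclosed area).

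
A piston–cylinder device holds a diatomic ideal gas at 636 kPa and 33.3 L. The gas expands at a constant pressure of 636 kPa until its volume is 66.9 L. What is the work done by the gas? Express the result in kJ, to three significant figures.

Isobaric: W = P ΔV.
W = (636 kPa)(66.9 − 33.3 L) = (636)(33.6) = 21370 J.

W ≈ 21.4 kJ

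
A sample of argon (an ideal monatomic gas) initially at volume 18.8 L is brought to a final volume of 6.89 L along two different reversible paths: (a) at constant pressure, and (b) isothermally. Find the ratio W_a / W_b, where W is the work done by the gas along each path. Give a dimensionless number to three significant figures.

W_a / W_b ≈ 0.631

Path (a) isobaric: W = P₁(V₂ − V₁) → W_a/(P₁V₁) = -0.6335.
Path (b) isothermal: W = P₁V₁ ln(V₂/V₁) → W_b/(P₁V₁) = -1.004.
W_a / W_b = -0.6335 / -1.004 = 0.6311.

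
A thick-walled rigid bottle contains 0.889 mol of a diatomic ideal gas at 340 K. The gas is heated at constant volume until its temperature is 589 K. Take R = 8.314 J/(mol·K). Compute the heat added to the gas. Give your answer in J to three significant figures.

Q ≈ 4600 J

Constant volume ⇒ W = 0, so Q = ΔU = nCᵥΔT with Cᵥ = 5R/2 = 20.79 J/(mol·K).
ΔU = (0.889)(20.79)(589 − 340) = 4601 J.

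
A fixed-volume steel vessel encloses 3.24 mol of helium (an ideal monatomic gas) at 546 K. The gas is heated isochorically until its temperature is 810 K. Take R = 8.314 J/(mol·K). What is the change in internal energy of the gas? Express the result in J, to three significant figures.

Constant volume ⇒ W = 0, so Q = ΔU = nCᵥΔT with Cᵥ = 3R/2 = 12.47 J/(mol·K).
ΔU = (3.24)(12.47)(810 − 546) = 10667 J.

ΔU ≈ 10700 J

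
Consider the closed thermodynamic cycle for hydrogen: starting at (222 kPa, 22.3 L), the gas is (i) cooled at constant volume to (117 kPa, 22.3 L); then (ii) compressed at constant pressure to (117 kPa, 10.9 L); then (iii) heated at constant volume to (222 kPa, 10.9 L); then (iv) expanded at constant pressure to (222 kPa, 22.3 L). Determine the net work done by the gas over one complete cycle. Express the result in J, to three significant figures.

Constant-volume legs do no work.
W(ii) = (117)(10.9 − 22.3) = -1334 J; W(iv) = (222)(22.3 − 10.9) = 2531 J.
W_net = -1334 + 2531 = 1197 J (the clockwise enclosed area).

W_net ≈ 1200 J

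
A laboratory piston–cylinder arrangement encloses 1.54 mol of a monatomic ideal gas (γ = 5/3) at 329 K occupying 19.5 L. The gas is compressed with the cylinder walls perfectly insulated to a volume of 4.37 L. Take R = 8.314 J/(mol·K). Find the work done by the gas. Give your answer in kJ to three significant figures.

W ≈ -10.8 kJ

Adiabatic: TV^(γ−1) = const with γ = 5/3.
T₂ = T₁ (V₁/V₂)^(γ−1) = 329 × (19.5/4.37)^0.667 = 329 × 2.71 = 891.7 K.
W_by = nCᵥ(T₁ − T₂) = (1.54)(12.47)(329 − 891.7) = -10807 J.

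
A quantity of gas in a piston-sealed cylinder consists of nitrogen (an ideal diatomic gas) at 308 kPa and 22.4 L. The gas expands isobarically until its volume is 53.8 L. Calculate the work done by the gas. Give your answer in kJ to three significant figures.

W ≈ 9.67 kJ

Isobaric: W = P ΔV.
W = (308 kPa)(53.8 − 22.4 L) = (308)(31.4) = 9671 J.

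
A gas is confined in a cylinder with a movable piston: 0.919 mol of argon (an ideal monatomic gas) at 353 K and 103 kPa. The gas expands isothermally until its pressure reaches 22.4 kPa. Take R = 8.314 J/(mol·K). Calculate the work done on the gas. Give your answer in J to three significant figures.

W ≈ -4110 J

Isothermal process: W = nRT ln(V₂/V₁) = nRT ln(P₁/P₂).
W = (0.919)(8.314)(353) × ln(103/22.4)
  = 2697 × ln(4.598) = 2697 × 1.526
W_by_gas = 4115 J; work on gas = −W_by = -4115 J.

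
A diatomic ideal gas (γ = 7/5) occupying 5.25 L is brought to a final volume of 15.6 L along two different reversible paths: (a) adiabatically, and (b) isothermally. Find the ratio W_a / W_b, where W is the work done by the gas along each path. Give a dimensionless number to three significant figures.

W_a / W_b ≈ 0.811

Path (a) adiabatic: W = P₁V₁(1 − (V₁/V₂)^(γ−1))/(γ−1) → W_a/(P₁V₁) = 0.8828.
Path (b) isothermal: W = P₁V₁ ln(V₂/V₁) → W_b/(P₁V₁) = 1.089.
W_a / W_b = 0.8828 / 1.089 = 0.8107.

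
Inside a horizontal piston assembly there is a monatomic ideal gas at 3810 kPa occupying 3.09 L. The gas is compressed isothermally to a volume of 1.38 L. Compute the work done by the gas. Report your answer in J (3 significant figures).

Isothermal: W = nRT ln(V₂/V₁) = P₁V₁ ln(V₂/V₁).
P₁V₁ = (3810 kPa)(3.09 L) = 11773 J.
W = 11773 × ln(1.38/3.09) = 11773 × -0.8061
W_by_gas = -9490 J.

W ≈ -9490 J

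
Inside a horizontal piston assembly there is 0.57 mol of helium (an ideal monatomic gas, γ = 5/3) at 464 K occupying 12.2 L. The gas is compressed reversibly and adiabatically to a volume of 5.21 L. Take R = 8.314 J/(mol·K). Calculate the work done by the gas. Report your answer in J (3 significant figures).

Adiabatic: TV^(γ−1) = const with γ = 5/3.
T₂ = T₁ (V₁/V₂)^(γ−1) = 464 × (12.2/5.21)^0.667 = 464 × 1.763 = 818.2 K.
W_by = nCᵥ(T₁ − T₂) = (0.57)(12.47)(464 − 818.2) = -2518 J.

W ≈ -2520 J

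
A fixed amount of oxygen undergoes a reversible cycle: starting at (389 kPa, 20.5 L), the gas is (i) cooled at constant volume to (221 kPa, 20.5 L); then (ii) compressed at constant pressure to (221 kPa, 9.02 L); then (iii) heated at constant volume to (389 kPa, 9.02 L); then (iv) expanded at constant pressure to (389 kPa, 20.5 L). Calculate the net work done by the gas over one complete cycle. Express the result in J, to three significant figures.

Constant-volume legs do no work.
W(ii) = (221)(9.02 − 20.5) = -2537 J; W(iv) = (389)(20.5 − 9.02) = 4466 J.
W_net = -2537 + 4466 = 1929 J (the clockwise enclosed area).

W_net ≈ 1930 J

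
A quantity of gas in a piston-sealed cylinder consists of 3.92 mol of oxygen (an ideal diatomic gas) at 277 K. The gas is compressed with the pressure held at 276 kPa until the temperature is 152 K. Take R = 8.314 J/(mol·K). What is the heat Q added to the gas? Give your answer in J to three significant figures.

Q ≈ -14300 J

Isobaric: W = nRΔT = (3.92)(8.314)(-125) = -4074 J.
ΔU = nCᵥΔT with Cᵥ = 5R/2: ΔU = (3.92)(20.79)(-125) = -10185 J.
Q = ΔU + W = -10185 − 4074 = -14259 J.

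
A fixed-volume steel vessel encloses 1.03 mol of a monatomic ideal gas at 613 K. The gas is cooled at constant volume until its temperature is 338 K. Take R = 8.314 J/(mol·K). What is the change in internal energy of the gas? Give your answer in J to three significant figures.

Constant volume ⇒ W = 0, so Q = ΔU = nCᵥΔT with Cᵥ = 3R/2 = 12.47 J/(mol·K).
ΔU = (1.03)(12.47)(338 − 613) = -3532 J.

ΔU ≈ -3530 J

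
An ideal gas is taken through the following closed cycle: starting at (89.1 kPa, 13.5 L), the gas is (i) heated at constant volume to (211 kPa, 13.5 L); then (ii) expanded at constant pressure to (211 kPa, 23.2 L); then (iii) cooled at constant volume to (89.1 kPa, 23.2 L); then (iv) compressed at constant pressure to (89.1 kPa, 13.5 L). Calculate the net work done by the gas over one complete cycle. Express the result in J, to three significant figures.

W_net ≈ 1180 J

Constant-volume legs do no work.
W(ii) = (211)(23.2 − 13.5) = 2047 J; W(iv) = (89.1)(13.5 − 23.2) = -864.3 J.
W_net = 2047 − 864.3 = 1182 J (the clockwise enclosed area).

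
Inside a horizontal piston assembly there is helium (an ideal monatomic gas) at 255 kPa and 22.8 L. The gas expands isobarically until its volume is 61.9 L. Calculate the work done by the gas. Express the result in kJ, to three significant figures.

W ≈ 9.97 kJ

Isobaric: W = P ΔV.
W = (255 kPa)(61.9 − 22.8 L) = (255)(39.1) = 9970 J.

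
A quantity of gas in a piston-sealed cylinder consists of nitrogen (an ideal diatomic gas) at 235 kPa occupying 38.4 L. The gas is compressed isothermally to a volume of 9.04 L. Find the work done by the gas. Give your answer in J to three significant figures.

W ≈ -13100 J

Isothermal: W = nRT ln(V₂/V₁) = P₁V₁ ln(V₂/V₁).
P₁V₁ = (235 kPa)(38.4 L) = 9024 J.
W = 9024 × ln(9.04/38.4) = 9024 × -1.446
W_by_gas = -13052 J.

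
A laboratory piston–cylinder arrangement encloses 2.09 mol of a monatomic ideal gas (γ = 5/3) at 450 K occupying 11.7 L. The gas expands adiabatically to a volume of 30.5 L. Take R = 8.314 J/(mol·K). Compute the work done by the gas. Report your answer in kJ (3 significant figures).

W ≈ 5.54 kJ

Adiabatic: TV^(γ−1) = const with γ = 5/3.
T₂ = T₁ (V₁/V₂)^(γ−1) = 450 × (11.7/30.5)^0.667 = 450 × 0.5279 = 237.6 K.
W_by = nCᵥ(T₁ − T₂) = (2.09)(12.47)(450 − 237.6) = 5537 J.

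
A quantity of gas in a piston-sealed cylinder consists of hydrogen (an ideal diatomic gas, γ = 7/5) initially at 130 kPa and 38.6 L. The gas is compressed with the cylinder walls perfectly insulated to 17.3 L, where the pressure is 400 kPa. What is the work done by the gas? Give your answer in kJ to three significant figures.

Adiabatic: W = (P₁V₁ − P₂V₂)/(γ − 1) with γ = 7/5.
P₁V₁ = 5018 J, P₂V₂ = 6920 J.
W = (5018 − 6920) / 0.4 = -4755 J.

W ≈ -4.76 kJ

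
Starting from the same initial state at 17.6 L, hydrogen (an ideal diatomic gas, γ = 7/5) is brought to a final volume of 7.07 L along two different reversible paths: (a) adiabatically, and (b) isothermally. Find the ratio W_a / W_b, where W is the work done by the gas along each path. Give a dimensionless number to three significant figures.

W_a / W_b ≈ 1.21

Path (a) adiabatic: W = P₁V₁(1 − (V₁/V₂)^(γ−1))/(γ−1) → W_a/(P₁V₁) = -1.101.
Path (b) isothermal: W = P₁V₁ ln(V₂/V₁) → W_b/(P₁V₁) = -0.912.
W_a / W_b = -1.101 / -0.912 = 1.207.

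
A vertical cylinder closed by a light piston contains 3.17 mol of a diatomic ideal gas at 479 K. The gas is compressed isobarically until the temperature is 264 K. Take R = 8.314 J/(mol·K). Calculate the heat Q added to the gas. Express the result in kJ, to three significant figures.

Q ≈ -19.8 kJ

Isobaric: W = nRΔT = (3.17)(8.314)(-215) = -5666 J.
ΔU = nCᵥΔT with Cᵥ = 5R/2: ΔU = (3.17)(20.79)(-215) = -14166 J.
Q = ΔU + W = -14166 − 5666 = -19832 J.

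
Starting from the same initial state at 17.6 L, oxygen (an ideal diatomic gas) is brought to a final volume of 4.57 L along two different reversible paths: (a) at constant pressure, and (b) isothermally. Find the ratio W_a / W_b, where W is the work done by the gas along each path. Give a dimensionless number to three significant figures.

W_a / W_b ≈ 0.549

Path (a) isobaric: W = P₁(V₂ − V₁) → W_a/(P₁V₁) = -0.7403.
Path (b) isothermal: W = P₁V₁ ln(V₂/V₁) → W_b/(P₁V₁) = -1.348.
W_a / W_b = -0.7403 / -1.348 = 0.5491.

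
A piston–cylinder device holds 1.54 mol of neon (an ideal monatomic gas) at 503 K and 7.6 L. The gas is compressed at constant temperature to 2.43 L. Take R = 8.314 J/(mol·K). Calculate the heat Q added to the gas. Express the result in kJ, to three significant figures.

Isothermal ⇒ ΔU = 0, so Q = W = nRT ln(V₂/V₁).
Q = (1.54)(8.314)(503) ln(2.43/7.6) = 6440 × -1.14 = -7343 J.

Q ≈ -7.34 kJ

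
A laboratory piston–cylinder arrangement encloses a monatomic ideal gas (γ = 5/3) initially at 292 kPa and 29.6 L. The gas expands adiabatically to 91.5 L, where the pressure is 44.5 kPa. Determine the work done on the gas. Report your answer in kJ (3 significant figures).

W ≈ -6.86 kJ

Adiabatic: W = (P₁V₁ − P₂V₂)/(γ − 1) with γ = 5/3.
P₁V₁ = 8643 J, P₂V₂ = 4072 J.
W = (8643 − 4072) / 0.6667 = 6857 J.
Work on gas = −W_by = -6857 J.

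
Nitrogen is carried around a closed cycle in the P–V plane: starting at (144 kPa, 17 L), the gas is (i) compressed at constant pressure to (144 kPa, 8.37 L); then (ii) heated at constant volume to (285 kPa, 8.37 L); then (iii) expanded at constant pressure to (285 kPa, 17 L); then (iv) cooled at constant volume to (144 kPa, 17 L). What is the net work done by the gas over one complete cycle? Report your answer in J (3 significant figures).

Constant-volume legs do no work.
W(i) = (144)(8.37 − 17) = -1243 J; W(iii) = (285)(17 − 8.37) = 2460 J.
W_net = -1243 + 2460 = 1217 J (the clockwise enclosed area).

W_net ≈ 1220 J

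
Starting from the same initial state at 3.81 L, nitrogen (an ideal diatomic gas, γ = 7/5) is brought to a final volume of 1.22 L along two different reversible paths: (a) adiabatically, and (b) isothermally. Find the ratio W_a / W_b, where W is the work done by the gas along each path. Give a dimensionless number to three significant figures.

Path (a) adiabatic: W = P₁V₁(1 − (V₁/V₂)^(γ−1))/(γ−1) → W_a/(P₁V₁) = -1.442.
Path (b) isothermal: W = P₁V₁ ln(V₂/V₁) → W_b/(P₁V₁) = -1.139.
W_a / W_b = -1.442 / -1.139 = 1.267.

W_a / W_b ≈ 1.27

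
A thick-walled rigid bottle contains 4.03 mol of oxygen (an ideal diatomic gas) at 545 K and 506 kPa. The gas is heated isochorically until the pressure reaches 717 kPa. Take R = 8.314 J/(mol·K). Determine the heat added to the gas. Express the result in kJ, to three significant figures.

Constant volume ⇒ W = 0, so Q = ΔU = nCᵥΔT with Cᵥ = 5R/2 = 20.79 J/(mol·K).
At constant V, T₂/T₁ = P₂/P₁ ⇒ ΔT = T₁(P₂/P₁ − 1) = 545·(717/506 − 1) = 227.3 K.
ΔU = (4.03)(20.79)(227.3) = 19036 J.

Q ≈ 19.0 kJ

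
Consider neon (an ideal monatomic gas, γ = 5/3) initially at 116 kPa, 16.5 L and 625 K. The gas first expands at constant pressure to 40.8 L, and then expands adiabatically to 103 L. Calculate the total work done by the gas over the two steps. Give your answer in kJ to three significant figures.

W_total ≈ 6.09 kJ

Step 1 (isobaric): W = PΔV = (116 kPa)(40.8 − 16.5 L) = 2819 J.
After step 1: P = 116 kPa, V = 40.8 L, T = 1545 K.
Step 2 (adiabatic): W = (P₁V₁ − P₂V₂)/(γ−1) = (4733 − 2553)/0.667 = 3270 J.
W_total = 2819 + 3270 = 6089 J.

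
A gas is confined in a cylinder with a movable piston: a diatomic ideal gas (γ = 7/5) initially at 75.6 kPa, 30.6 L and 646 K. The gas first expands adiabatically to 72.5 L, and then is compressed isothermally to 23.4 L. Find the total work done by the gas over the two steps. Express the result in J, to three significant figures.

Step 1 (adiabatic): W = (P₁V₁ − P₂V₂)/(γ−1) = (2313 − 1638)/0.4 = 1688 J.
After step 1: P = 22.6 kPa, V = 72.5 L, T = 457.5 K.
Step 2 (isothermal): W = P₁V₁ ln(V₂/V₁) = (1638) ln(23.4/72.5) = -1853 J.
W_total = 1688 − 1853 = -165.1 J.

W_total ≈ -165 J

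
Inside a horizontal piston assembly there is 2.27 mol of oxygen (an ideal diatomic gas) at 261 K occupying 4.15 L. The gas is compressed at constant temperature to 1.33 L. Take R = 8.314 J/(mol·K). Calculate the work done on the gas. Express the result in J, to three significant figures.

Isothermal: W = nRT ln(V₂/V₁).
W = (2.27)(8.314)(261) × ln(1.33/4.15)
  = 4926 × -1.138
W_by_gas = -5605 J; work on gas = −W_by = 5605 J.

W ≈ 5610 J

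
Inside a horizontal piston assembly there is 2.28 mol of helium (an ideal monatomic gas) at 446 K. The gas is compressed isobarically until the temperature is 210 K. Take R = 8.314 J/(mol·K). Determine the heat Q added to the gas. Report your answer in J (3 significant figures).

Isobaric: W = nRΔT = (2.28)(8.314)(-236) = -4474 J.
ΔU = nCᵥΔT with Cᵥ = 3R/2: ΔU = (2.28)(12.47)(-236) = -6710 J.
Q = ΔU + W = -6710 − 4474 = -11184 J.

Q ≈ -11200 J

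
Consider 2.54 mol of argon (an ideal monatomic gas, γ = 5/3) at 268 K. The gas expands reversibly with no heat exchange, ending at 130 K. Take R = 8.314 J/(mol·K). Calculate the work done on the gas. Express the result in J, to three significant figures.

W ≈ -4370 J

Adiabatic ⇒ Q = 0, so W_by = −ΔU = nCᵥ(T₁ − T₂).
Cᵥ = 3R/2 = 12.47 J/(mol·K).
W = (2.54)(12.47)(268 − 130) = 4371 J.
Work on gas = −W_by = -4371 J.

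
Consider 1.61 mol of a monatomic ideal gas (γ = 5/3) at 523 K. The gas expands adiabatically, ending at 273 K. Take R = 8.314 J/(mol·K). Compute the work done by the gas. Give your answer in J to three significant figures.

W ≈ 5020 J

Adiabatic ⇒ Q = 0, so W_by = −ΔU = nCᵥ(T₁ − T₂).
Cᵥ = 3R/2 = 12.47 J/(mol·K).
W = (1.61)(12.47)(523 − 273) = 5020 J.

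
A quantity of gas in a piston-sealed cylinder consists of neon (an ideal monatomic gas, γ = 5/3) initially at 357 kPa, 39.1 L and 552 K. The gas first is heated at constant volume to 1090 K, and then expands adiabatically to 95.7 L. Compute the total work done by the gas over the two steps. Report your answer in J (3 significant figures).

Step 1 (isochoric): W = 0 (constant volume).
After step 1: P = 704.9 kPa (V unchanged).
Step 2 (adiabatic): W = (P₁V₁ − P₂V₂)/(γ−1) = (27563 − 15177)/0.667 = 18580 J.
W_total = 0 + 18580 = 18580 J.

W_total ≈ 18600 J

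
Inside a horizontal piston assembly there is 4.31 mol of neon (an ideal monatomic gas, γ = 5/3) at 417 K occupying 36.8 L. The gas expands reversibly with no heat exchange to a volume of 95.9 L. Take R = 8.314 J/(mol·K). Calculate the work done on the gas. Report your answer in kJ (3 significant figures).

Adiabatic: TV^(γ−1) = const with γ = 5/3.
T₂ = T₁ (V₁/V₂)^(γ−1) = 417 × (36.8/95.9)^0.667 = 417 × 0.5281 = 220.2 K.
W_by = nCᵥ(T₁ − T₂) = (4.31)(12.47)(417 − 220.2) = 10578 J.
Work on gas = −W_by = -10578 J.

W ≈ -10.6 kJ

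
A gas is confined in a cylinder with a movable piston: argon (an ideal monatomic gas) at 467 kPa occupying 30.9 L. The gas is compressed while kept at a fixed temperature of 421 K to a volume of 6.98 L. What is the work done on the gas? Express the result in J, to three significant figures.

Isothermal: W = nRT ln(V₂/V₁) = P₁V₁ ln(V₂/V₁).
P₁V₁ = (467 kPa)(30.9 L) = 14430 J.
W = 14430 × ln(6.98/30.9) = 14430 × -1.488
W_by_gas = -21468 J; work on gas = −W_by = 21468 J.

W ≈ 21500 J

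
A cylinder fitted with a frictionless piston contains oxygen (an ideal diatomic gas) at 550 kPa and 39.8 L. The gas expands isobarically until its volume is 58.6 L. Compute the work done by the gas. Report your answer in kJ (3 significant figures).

W ≈ 10.3 kJ

Isobaric: W = P ΔV.
W = (550 kPa)(58.6 − 39.8 L) = (550)(18.8) = 10340 J.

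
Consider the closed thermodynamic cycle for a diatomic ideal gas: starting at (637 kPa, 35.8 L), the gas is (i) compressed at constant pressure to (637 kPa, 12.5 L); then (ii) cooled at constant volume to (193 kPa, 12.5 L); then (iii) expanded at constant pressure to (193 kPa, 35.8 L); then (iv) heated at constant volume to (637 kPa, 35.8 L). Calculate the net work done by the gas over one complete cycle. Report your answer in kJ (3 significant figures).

Constant-volume legs do no work.
W(i) = (637)(12.5 − 35.8) = -14842 J; W(iii) = (193)(35.8 − 12.5) = 4497 J.
W_net = -14842 + 4497 = -10345 J (the counter-clockwise enclosed area).

W_net ≈ -10.3 kJ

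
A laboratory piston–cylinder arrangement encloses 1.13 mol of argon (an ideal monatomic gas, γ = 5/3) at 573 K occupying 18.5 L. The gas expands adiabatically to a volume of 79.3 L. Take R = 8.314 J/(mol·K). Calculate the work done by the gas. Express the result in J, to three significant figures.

Adiabatic: TV^(γ−1) = const with γ = 5/3.
T₂ = T₁ (V₁/V₂)^(γ−1) = 573 × (18.5/79.3)^0.667 = 573 × 0.379 = 217.1 K.
W_by = nCᵥ(T₁ − T₂) = (1.13)(12.47)(573 − 217.1) = 5015 J.

W ≈ 5010 J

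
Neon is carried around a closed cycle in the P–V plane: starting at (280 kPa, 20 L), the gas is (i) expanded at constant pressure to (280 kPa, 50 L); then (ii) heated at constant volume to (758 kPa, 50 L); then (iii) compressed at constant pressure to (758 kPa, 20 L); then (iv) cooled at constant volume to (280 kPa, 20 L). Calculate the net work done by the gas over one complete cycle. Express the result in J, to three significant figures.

Constant-volume legs do no work.
W(i) = (280)(50 − 20) = 8400 J; W(iii) = (758)(20 − 50) = -22740 J.
W_net = 8400 − 22740 = -14340 J (the counter-clockwise enclosed area).

W_net ≈ -14300 J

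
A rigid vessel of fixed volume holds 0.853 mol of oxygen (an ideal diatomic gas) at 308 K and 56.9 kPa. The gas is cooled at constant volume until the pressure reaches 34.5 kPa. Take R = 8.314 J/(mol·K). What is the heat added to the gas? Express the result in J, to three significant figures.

Constant volume ⇒ W = 0, so Q = ΔU = nCᵥΔT with Cᵥ = 5R/2 = 20.79 J/(mol·K).
At constant V, T₂/T₁ = P₂/P₁ ⇒ ΔT = T₁(P₂/P₁ − 1) = 308·(34.5/56.9 − 1) = -121.3 K.
ΔU = (0.853)(20.79)(-121.3) = -2150 J.

Q ≈ -2150 J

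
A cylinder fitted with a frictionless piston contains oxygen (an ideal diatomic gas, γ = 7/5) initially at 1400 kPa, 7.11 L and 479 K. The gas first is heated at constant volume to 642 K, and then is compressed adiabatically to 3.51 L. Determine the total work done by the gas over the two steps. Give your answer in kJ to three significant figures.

W_total ≈ -10.9 kJ

Step 1 (isochoric): W = 0 (constant volume).
After step 1: P = 1876 kPa (V unchanged).
Step 2 (adiabatic): W = (P₁V₁ − P₂V₂)/(γ−1) = (13341 − 17694)/0.4 = -10881 J.
W_total = 0 − 10881 = -10881 J.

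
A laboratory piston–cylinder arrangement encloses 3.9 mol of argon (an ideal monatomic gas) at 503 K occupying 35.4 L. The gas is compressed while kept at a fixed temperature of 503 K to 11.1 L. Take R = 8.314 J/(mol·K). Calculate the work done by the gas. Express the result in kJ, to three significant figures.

Isothermal: W = nRT ln(V₂/V₁).
W = (3.9)(8.314)(503) × ln(11.1/35.4)
  = 16310 × -1.16
W_by_gas = -18915 J.

W ≈ -18.9 kJ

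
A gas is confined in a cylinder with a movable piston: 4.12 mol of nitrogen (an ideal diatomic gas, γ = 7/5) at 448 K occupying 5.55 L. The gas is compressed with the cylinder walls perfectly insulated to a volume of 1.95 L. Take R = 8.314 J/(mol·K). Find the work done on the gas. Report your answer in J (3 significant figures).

W ≈ 19900 J

Adiabatic: TV^(γ−1) = const with γ = 7/5.
T₂ = T₁ (V₁/V₂)^(γ−1) = 448 × (5.55/1.95)^0.4 = 448 × 1.52 = 680.7 K.
W_by = nCᵥ(T₁ − T₂) = (4.12)(20.79)(448 − 680.7) = -19931 J.
Work on gas = −W_by = 19931 J.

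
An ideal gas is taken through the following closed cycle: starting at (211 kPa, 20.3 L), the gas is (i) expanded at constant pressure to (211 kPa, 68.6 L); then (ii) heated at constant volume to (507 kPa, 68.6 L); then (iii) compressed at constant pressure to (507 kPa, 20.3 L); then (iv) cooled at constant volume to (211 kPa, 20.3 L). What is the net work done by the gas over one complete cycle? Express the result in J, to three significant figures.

W_net ≈ -14300 J

Constant-volume legs do no work.
W(i) = (211)(68.6 − 20.3) = 10191 J; W(iii) = (507)(20.3 − 68.6) = -24488 J.
W_net = 10191 − 24488 = -14297 J (the counter-clockwise enclosed area).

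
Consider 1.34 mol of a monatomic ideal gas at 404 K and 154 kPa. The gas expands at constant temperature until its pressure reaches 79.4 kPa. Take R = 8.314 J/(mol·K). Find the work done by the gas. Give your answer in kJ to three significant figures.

W ≈ 2.98 kJ

Isothermal process: W = nRT ln(V₂/V₁) = nRT ln(P₁/P₂).
W = (1.34)(8.314)(404) × ln(154/79.4)
  = 4501 × ln(1.94) = 4501 × 0.6625
W_by_gas = 2982 J.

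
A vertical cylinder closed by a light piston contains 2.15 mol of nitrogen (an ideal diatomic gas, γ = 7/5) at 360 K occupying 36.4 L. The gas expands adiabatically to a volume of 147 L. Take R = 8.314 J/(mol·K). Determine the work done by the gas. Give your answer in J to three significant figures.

Adiabatic: TV^(γ−1) = const with γ = 7/5.
T₂ = T₁ (V₁/V₂)^(γ−1) = 360 × (36.4/147)^0.4 = 360 × 0.5722 = 206 K.
W_by = nCᵥ(T₁ − T₂) = (2.15)(20.79)(360 − 206) = 6883 J.

W ≈ 6880 J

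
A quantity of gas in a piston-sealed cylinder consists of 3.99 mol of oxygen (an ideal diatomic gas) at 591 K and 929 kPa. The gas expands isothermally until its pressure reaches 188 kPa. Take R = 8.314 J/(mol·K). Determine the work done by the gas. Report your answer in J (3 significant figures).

W ≈ 31300 J

Isothermal process: W = nRT ln(V₂/V₁) = nRT ln(P₁/P₂).
W = (3.99)(8.314)(591) × ln(929/188)
  = 19605 × ln(4.941) = 19605 × 1.598
W_by_gas = 31323 J.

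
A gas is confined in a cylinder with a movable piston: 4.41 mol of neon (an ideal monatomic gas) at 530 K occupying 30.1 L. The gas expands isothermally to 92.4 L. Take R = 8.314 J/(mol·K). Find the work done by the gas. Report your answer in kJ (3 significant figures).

W ≈ 21.8 kJ

Isothermal: W = nRT ln(V₂/V₁).
W = (4.41)(8.314)(530) × ln(92.4/30.1)
  = 19432 × 1.122
W_by_gas = 21795 J.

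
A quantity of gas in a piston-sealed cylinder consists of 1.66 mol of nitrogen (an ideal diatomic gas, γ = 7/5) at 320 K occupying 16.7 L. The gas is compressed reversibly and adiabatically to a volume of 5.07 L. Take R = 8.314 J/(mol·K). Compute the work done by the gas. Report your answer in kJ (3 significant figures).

W ≈ -6.75 kJ

Adiabatic: TV^(γ−1) = const with γ = 7/5.
T₂ = T₁ (V₁/V₂)^(γ−1) = 320 × (16.7/5.07)^0.4 = 320 × 1.611 = 515.5 K.
W_by = nCᵥ(T₁ − T₂) = (1.66)(20.79)(320 − 515.5) = -6746 J.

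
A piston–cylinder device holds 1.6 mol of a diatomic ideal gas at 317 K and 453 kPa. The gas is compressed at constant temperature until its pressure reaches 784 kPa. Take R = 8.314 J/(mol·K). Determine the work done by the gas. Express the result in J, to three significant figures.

W ≈ -2310 J

Isothermal process: W = nRT ln(V₂/V₁) = nRT ln(P₁/P₂).
W = (1.6)(8.314)(317) × ln(453/784)
  = 4217 × ln(0.5778) = 4217 × -0.5485
W_by_gas = -2313 J.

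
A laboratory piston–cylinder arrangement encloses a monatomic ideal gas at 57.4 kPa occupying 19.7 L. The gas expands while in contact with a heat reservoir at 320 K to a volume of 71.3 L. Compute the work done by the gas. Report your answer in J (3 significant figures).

W ≈ 1450 J

Isothermal: W = nRT ln(V₂/V₁) = P₁V₁ ln(V₂/V₁).
P₁V₁ = (57.4 kPa)(19.7 L) = 1131 J.
W = 1131 × ln(71.3/19.7) = 1131 × 1.286
W_by_gas = 1454 J.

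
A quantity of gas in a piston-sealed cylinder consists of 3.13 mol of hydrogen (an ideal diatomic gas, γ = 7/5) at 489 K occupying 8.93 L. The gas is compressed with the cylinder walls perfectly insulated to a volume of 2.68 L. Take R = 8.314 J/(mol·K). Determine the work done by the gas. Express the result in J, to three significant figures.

W ≈ -19700 J

Adiabatic: TV^(γ−1) = const with γ = 7/5.
T₂ = T₁ (V₁/V₂)^(γ−1) = 489 × (8.93/2.68)^0.4 = 489 × 1.618 = 791.4 K.
W_by = nCᵥ(T₁ − T₂) = (3.13)(20.79)(489 − 791.4) = -19673 J.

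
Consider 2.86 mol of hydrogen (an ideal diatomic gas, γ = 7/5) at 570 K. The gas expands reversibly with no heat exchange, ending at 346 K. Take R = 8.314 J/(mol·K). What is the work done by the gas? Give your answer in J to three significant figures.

W ≈ 13300 J

Adiabatic ⇒ Q = 0, so W_by = −ΔU = nCᵥ(T₁ − T₂).
Cᵥ = 5R/2 = 20.79 J/(mol·K).
W = (2.86)(20.79)(570 − 346) = 13316 J.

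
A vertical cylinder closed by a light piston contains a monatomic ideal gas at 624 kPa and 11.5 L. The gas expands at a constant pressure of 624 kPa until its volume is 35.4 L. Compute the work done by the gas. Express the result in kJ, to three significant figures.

W ≈ 14.9 kJ

Isobaric: W = P ΔV.
W = (624 kPa)(35.4 − 11.5 L) = (624)(23.9) = 14914 J.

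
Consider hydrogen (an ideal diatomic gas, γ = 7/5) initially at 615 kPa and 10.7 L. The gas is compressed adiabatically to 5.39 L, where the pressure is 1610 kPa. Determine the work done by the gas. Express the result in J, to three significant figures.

Adiabatic: W = (P₁V₁ − P₂V₂)/(γ − 1) with γ = 7/5.
P₁V₁ = 6580 J, P₂V₂ = 8678 J.
W = (6580 − 8678) / 0.4 = -5244 J.

W ≈ -5240 J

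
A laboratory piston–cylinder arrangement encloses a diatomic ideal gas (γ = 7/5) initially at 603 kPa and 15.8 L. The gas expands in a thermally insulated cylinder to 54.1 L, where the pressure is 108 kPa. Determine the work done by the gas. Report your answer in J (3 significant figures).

Adiabatic: W = (P₁V₁ − P₂V₂)/(γ − 1) with γ = 7/5.
P₁V₁ = 9527 J, P₂V₂ = 5843 J.
W = (9527 − 5843) / 0.4 = 9212 J.

W ≈ 9210 J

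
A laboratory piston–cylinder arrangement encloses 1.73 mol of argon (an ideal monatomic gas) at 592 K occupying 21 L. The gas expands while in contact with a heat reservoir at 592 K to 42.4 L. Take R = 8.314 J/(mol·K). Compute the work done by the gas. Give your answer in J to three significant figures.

W ≈ 5980 J

Isothermal: W = nRT ln(V₂/V₁).
W = (1.73)(8.314)(592) × ln(42.4/21)
  = 8515 × 0.7026
W_by_gas = 5983 J.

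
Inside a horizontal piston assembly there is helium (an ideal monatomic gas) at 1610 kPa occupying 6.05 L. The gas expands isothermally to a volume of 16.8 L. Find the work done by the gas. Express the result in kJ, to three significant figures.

Isothermal: W = nRT ln(V₂/V₁) = P₁V₁ ln(V₂/V₁).
P₁V₁ = (1610 kPa)(6.05 L) = 9740 J.
W = 9740 × ln(16.8/6.05) = 9740 × 1.021
W_by_gas = 9948 J.

W ≈ 9.95 kJ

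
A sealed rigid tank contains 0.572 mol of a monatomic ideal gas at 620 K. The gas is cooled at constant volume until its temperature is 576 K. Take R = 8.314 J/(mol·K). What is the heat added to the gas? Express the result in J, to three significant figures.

Constant volume ⇒ W = 0, so Q = ΔU = nCᵥΔT with Cᵥ = 3R/2 = 12.47 J/(mol·K).
ΔU = (0.572)(12.47)(576 − 620) = -313.9 J.

Q ≈ -314 J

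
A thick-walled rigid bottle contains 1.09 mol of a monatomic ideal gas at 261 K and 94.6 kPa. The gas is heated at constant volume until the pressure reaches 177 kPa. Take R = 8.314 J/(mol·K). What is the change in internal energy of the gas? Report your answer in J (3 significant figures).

Constant volume ⇒ W = 0, so Q = ΔU = nCᵥΔT with Cᵥ = 3R/2 = 12.47 J/(mol·K).
At constant V, T₂/T₁ = P₂/P₁ ⇒ ΔT = T₁(P₂/P₁ − 1) = 261·(177/94.6 − 1) = 227.3 K.
ΔU = (1.09)(12.47)(227.3) = 3090 J.

ΔU ≈ 3090 J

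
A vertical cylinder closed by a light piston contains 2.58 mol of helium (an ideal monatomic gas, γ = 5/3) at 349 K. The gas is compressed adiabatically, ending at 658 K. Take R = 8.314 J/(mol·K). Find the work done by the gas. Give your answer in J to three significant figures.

W ≈ -9940 J

Adiabatic ⇒ Q = 0, so W_by = −ΔU = nCᵥ(T₁ − T₂).
Cᵥ = 3R/2 = 12.47 J/(mol·K).
W = (2.58)(12.47)(349 − 658) = -9942 J.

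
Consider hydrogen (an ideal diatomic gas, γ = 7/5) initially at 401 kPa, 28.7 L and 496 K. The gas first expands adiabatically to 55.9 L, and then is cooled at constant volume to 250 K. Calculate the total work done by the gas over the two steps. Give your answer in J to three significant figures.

Step 1 (adiabatic): W = (P₁V₁ − P₂V₂)/(γ−1) = (11509 − 8815)/0.4 = 6735 J.
Step 2 (isochoric): W = 0 (constant volume).
W_total = 6735 + 0 = 6735 J.

W_total ≈ 6730 J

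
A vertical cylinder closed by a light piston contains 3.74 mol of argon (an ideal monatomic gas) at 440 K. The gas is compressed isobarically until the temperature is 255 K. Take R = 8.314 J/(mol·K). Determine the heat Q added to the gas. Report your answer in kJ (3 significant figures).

Q ≈ -14.4 kJ

Isobaric: W = nRΔT = (3.74)(8.314)(-185) = -5752 J.
ΔU = nCᵥΔT with Cᵥ = 3R/2: ΔU = (3.74)(12.47)(-185) = -8629 J.
Q = ΔU + W = -8629 − 5752 = -14381 J.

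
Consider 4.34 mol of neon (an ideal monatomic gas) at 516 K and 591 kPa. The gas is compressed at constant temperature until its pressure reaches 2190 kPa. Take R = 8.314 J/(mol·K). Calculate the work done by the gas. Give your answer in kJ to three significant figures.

Isothermal process: W = nRT ln(V₂/V₁) = nRT ln(P₁/P₂).
W = (4.34)(8.314)(516) × ln(591/2190)
  = 18619 × ln(0.2699) = 18619 × -1.31
W_by_gas = -24388 J.

W ≈ -24.4 kJ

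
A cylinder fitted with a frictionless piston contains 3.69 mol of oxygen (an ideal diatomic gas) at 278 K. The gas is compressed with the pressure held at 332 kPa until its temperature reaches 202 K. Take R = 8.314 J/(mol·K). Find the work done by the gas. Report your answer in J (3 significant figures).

Isobaric: W = P ΔV = nR ΔT.
W = (3.69)(8.314)(202 − 278) = -2332 J.

W ≈ -2330 J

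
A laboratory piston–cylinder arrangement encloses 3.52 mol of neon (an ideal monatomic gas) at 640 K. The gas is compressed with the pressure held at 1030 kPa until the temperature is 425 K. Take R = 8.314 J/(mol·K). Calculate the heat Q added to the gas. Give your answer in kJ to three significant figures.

Q ≈ -15.7 kJ

Isobaric: W = nRΔT = (3.52)(8.314)(-215) = -6292 J.
ΔU = nCᵥΔT with Cᵥ = 3R/2: ΔU = (3.52)(12.47)(-215) = -9438 J.
Q = ΔU + W = -9438 − 6292 = -15730 J.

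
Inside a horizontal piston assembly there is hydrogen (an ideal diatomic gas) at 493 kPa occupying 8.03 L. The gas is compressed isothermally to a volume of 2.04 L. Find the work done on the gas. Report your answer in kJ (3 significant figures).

Isothermal: W = nRT ln(V₂/V₁) = P₁V₁ ln(V₂/V₁).
P₁V₁ = (493 kPa)(8.03 L) = 3959 J.
W = 3959 × ln(2.04/8.03) = 3959 × -1.37
W_by_gas = -5424 J; work on gas = −W_by = 5424 J.

W ≈ 5.42 kJ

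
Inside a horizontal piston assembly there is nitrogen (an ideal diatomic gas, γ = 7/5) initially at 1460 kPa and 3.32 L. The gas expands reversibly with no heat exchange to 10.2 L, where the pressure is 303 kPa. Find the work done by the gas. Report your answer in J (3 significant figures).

W ≈ 4390 J

Adiabatic: W = (P₁V₁ − P₂V₂)/(γ − 1) with γ = 7/5.
P₁V₁ = 4847 J, P₂V₂ = 3091 J.
W = (4847 − 3091) / 0.4 = 4392 J.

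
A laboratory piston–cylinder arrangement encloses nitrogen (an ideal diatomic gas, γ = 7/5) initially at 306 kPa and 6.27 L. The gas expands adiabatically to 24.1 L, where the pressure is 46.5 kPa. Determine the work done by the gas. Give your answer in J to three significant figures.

Adiabatic: W = (P₁V₁ − P₂V₂)/(γ − 1) with γ = 7/5.
P₁V₁ = 1919 J, P₂V₂ = 1121 J.
W = (1919 − 1121) / 0.4 = 1995 J.

W ≈ 1990 J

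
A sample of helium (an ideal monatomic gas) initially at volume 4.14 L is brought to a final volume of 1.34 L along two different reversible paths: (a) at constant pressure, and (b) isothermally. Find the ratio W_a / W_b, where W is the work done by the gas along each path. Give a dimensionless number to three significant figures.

W_a / W_b ≈ 0.600

Path (a) isobaric: W = P₁(V₂ − V₁) → W_a/(P₁V₁) = -0.6763.
Path (b) isothermal: W = P₁V₁ ln(V₂/V₁) → W_b/(P₁V₁) = -1.128.
W_a / W_b = -0.6763 / -1.128 = 0.5996.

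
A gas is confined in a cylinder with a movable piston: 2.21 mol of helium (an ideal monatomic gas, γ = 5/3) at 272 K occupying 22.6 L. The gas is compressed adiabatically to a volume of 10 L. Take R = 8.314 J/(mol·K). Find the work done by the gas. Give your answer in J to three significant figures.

W ≈ -5410 J

Adiabatic: TV^(γ−1) = const with γ = 5/3.
T₂ = T₁ (V₁/V₂)^(γ−1) = 272 × (22.6/10)^0.667 = 272 × 1.722 = 468.4 K.
W_by = nCᵥ(T₁ − T₂) = (2.21)(12.47)(272 − 468.4) = -5414 J.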